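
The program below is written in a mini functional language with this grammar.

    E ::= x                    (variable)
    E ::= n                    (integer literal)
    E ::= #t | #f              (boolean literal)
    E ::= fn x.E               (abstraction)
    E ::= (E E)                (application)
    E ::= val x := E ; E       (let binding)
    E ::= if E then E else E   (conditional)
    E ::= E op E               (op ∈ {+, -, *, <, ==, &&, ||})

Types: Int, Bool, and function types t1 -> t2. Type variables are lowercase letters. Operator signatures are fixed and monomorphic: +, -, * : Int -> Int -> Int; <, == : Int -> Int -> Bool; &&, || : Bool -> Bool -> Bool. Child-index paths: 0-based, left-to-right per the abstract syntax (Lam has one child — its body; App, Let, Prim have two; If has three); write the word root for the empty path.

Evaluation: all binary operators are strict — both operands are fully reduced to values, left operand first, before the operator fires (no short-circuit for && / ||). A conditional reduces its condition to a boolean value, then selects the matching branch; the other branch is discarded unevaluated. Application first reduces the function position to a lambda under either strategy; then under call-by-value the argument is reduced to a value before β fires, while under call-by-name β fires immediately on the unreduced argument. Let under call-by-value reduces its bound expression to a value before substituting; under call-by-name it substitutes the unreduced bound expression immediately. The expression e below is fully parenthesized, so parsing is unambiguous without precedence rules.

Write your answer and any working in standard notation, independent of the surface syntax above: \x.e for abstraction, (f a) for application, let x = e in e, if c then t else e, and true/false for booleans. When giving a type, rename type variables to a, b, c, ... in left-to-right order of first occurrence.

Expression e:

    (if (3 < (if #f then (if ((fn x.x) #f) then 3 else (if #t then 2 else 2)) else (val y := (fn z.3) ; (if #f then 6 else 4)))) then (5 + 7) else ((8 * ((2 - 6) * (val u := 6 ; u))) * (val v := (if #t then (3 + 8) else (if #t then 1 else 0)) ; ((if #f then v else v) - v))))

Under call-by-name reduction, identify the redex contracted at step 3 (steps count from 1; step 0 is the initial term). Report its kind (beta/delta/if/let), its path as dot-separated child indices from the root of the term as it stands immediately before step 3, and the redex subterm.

Working:
step 0: (if (3 < (if false then (if ((\x.x) false) then 3 else (if true then 2 else 2)) else (let y = (\z.3) in (if false then 6 else 4)))) then (5 + 7) else ((8 * ((2 - 6) * (let u = 6 in u))) * (let v = (if true then (3 + 8) else (if true then 1 else 0)) in ((if false then v else v) - v))))
step 1: [if@0.1] (if (3 < (let y = (\z.3) in (if false then 6 else 4))) then (5 + 7) else ((8 * ((2 - 6) * (let u = 6 in u))) * (let v = (if true then (3 + 8) else (if true then 1 else 0)) in ((if false then v else v) - v))))
step 2: [let@0.1] (if (3 < (if false then 6 else 4)) then (5 + 7) else ((8 * ((2 - 6) * (let u = 6 in u))) * (let v = (if true then (3 + 8) else (if true then 1 else 0)) in ((if false then v else v) - v))))
step 3: [if@0.1] (if (3 < 4) then (5 + 7) else ((8 * ((2 - 6) * (let u = 6 in u))) * (let v = (if true then (3 + 8) else (if true then 1 else 0)) in ((if false then v else v) - v))))

Answer: if at 0.1 : (if false then 6 else 4)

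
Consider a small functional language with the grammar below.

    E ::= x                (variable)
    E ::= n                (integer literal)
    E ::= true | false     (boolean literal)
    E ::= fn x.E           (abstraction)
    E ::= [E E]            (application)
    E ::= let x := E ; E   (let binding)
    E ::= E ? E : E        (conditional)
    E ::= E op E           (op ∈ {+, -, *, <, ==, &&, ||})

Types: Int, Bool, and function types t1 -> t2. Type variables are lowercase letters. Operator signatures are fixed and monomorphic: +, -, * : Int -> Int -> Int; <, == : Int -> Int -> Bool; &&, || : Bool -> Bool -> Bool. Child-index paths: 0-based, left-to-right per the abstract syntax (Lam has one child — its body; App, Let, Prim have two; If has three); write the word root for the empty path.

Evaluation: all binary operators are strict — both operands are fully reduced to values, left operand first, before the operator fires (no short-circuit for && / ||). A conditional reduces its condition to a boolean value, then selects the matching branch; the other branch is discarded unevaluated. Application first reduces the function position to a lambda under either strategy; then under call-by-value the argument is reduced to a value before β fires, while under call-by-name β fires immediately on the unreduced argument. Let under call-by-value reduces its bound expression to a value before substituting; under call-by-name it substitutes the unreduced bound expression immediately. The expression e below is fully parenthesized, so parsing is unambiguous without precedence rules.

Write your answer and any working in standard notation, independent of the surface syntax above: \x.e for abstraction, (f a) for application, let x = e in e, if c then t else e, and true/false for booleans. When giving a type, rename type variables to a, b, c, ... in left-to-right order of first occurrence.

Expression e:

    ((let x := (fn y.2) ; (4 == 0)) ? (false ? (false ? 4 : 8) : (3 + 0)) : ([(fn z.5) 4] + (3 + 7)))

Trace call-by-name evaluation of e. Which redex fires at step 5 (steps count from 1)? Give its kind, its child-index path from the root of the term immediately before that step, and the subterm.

Working:
step 0: (if (let x = (\y.2) in (4 == 0)) then (if false then (if false then 4 else 8) else (3 + 0)) else (((\z.5) 4) + (3 + 7)))
step 1: [let@0] (if (4 == 0) then (if false then (if false then 4 else 8) else (3 + 0)) else (((\z.5) 4) + (3 + 7)))
step 2: [delta@0] (if false then (if false then (if false then 4 else 8) else (3 + 0)) else (((\z.5) 4) + (3 + 7)))
step 3: [if@root] (((\z.5) 4) + (3 + 7))
step 4: [beta@0] (5 + (3 + 7))
step 5: [delta@1] (5 + 10)

Answer: delta at 1 : (3 + 7)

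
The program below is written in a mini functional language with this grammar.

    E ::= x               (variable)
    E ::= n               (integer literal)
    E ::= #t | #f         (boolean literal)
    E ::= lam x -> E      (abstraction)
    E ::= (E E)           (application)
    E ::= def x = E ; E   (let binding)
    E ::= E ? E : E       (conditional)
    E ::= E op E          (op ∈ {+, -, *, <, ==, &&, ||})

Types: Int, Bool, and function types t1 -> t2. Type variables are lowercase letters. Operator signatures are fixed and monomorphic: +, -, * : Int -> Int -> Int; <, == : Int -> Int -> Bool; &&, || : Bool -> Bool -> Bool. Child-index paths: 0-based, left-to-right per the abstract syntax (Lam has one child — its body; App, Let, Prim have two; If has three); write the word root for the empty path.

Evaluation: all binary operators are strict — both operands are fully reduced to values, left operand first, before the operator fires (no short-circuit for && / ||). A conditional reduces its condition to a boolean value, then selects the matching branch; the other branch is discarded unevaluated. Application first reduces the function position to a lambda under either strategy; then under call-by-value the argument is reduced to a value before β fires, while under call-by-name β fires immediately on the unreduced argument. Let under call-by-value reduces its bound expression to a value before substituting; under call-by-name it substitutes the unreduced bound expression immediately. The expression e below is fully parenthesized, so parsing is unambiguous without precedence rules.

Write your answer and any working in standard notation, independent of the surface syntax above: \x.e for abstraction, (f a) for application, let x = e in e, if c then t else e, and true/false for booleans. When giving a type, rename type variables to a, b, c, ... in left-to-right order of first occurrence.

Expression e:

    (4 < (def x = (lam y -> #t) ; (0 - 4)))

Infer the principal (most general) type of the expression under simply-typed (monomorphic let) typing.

Trace:
  unify Int ~ Int
\y._ : a -> Bool
let x : a -> Bool
  unify Int ~ Int
  unify Int ~ Int
  unify Int ~ Int

Answer: Bool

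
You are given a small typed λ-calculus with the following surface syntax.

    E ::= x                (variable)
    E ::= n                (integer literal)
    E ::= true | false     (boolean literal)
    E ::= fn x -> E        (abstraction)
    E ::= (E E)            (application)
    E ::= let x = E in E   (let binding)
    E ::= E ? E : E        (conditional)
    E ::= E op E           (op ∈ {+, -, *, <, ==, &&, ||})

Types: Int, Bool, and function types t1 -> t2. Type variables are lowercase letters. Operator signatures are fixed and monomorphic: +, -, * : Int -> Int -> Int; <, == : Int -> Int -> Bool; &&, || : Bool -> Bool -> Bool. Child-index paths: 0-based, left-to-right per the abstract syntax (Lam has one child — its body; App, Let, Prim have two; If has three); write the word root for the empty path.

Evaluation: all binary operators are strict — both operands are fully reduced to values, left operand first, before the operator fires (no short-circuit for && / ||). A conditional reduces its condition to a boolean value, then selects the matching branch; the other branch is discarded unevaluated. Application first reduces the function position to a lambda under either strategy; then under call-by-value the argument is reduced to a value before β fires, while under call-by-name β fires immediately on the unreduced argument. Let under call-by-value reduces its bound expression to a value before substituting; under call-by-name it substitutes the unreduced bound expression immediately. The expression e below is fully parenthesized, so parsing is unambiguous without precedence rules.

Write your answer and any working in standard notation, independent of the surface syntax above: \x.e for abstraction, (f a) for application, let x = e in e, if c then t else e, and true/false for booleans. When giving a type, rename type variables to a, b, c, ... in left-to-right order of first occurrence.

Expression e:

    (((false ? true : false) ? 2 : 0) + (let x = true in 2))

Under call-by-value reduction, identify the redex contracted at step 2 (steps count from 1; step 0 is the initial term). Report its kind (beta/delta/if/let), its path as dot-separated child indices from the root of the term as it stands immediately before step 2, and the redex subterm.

Answer: if at 0 : (if false then 2 else 0)

Trace:
step 0: ((if (if false then true else false) then 2 else 0) + (let x = true in 2))
step 1: [if@0.0] ((if false then 2 else 0) + (let x = true in 2))
step 2: [if@0] (0 + (let x = true in 2))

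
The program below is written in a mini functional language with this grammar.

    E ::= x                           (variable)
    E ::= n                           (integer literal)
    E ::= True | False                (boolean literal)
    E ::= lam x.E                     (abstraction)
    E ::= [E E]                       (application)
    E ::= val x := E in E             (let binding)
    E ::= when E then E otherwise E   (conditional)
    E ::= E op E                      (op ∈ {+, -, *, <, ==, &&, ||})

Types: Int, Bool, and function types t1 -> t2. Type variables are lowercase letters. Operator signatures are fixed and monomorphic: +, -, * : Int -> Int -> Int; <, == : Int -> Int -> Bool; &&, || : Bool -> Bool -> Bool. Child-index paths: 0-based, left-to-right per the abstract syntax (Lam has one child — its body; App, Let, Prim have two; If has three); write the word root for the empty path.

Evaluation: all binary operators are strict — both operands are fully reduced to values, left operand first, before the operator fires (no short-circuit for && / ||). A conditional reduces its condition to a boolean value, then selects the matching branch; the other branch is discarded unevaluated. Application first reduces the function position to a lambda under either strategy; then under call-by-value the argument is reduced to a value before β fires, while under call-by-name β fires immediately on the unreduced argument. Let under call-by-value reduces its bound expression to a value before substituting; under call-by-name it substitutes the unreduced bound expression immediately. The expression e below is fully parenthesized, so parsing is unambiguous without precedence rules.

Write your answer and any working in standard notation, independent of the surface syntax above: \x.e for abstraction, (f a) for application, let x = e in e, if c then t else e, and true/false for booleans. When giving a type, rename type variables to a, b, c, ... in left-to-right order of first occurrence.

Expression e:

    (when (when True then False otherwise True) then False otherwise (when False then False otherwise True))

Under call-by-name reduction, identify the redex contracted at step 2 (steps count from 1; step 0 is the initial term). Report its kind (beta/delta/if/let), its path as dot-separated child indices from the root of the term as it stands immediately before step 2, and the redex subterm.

Derivation:
step 0: (if (if true then false else true) then false else (if false then false else true))
step 1: [if@0] (if false then false else (if false then false else true))
step 2: [if@root] (if false then false else true)

Answer: if at root : (if false then false else (if false then false else true))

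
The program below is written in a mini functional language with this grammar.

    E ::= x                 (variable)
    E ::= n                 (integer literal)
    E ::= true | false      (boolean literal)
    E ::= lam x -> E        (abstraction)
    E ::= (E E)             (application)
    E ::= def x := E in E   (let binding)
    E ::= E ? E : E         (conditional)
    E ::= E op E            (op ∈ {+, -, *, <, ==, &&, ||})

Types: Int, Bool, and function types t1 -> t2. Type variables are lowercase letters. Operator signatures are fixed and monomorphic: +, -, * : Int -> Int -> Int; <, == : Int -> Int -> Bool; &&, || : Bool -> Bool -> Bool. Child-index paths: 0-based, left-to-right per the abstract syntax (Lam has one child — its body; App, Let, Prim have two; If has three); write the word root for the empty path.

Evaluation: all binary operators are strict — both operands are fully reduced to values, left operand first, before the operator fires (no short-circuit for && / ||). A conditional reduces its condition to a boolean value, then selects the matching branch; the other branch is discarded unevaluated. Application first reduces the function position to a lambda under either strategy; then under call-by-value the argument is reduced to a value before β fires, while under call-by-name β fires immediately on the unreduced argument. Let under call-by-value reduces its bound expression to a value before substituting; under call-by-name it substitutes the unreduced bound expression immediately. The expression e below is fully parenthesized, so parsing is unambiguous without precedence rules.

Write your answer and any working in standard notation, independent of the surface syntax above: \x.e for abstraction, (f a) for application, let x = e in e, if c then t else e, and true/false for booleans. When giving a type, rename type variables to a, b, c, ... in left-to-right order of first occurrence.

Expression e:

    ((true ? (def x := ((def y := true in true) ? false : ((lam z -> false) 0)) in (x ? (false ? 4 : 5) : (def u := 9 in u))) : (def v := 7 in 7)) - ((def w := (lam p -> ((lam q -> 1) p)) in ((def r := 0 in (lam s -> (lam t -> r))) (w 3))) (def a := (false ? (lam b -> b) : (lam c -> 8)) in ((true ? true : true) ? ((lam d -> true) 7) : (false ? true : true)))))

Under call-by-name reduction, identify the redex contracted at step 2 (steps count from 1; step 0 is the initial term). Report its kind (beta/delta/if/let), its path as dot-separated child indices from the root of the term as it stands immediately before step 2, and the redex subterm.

Answer: let at 0 : (let x = (if (let y = true in true) then false else ((\z.false) 0)) in (if x then (if false then 4 else 5) else (let u = 9 in u)))

Derivation:
step 0: ((if true then (let x = (if (let y = true in true) then false else ((\z.false) 0)) in (if x then (if false then 4 else 5) else (let u = 9 in u))) else (let v = 7 in 7)) - ((let w = (\p.((\q.1) p)) in ((let r = 0 in (\s.(\t.r))) (w 3))) (let a = (if false then (\b.b) else (\c.8)) in (if (if true then true else true) then ((\d.true) 7) else (if false then true else true)))))
step 1: [if@0] ((let x = (if (let y = true in true) then false else ((\z.false) 0)) in (if x then (if false then 4 else 5) else (let u = 9 in u))) - ((let w = (\p.((\q.1) p)) in ((let r = 0 in (\s.(\t.r))) (w 3))) (let a = (if false then (\b.b) else (\c.8)) in (if (if true then true else true) then ((\d.true) 7) else (if false then true else true)))))
step 2: [let@0] ((if (if (let y = true in true) then false else ((\z.false) 0)) then (if false then 4 else 5) else (let u = 9 in u)) - ((let w = (\p.((\q.1) p)) in ((let r = 0 in (\s.(\t.r))) (w 3))) (let a = (if false then (\b.b) else (\c.8)) in (if (if true then true else true) then ((\d.true) 7) else (if false then true else true)))))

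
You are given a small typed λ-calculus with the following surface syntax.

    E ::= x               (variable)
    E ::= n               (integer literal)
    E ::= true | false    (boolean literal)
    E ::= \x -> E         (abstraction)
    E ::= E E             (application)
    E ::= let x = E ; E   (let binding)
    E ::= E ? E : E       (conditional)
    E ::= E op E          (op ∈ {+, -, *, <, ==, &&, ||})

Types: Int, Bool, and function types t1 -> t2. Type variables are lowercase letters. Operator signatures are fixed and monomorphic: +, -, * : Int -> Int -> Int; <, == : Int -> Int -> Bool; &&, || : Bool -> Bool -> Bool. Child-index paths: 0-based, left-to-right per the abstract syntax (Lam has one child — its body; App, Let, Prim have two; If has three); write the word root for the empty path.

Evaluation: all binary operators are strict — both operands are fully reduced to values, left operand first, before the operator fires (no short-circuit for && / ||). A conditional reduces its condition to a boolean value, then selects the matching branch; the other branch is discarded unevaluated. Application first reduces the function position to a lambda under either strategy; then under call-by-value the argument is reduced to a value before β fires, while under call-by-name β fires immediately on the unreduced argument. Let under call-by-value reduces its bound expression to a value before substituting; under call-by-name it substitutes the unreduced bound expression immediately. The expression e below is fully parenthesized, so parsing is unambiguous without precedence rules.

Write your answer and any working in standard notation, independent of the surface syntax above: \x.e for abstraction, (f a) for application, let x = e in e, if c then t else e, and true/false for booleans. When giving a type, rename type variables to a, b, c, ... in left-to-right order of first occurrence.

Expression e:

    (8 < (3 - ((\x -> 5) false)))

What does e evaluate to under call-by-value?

Working:
step 0: (8 < (3 - ((\x.5) false)))
step 1: [beta@1.1] (8 < (3 - 5))
step 2: [delta@1] (8 < -2)
step 3: [delta@root] false

Answer: false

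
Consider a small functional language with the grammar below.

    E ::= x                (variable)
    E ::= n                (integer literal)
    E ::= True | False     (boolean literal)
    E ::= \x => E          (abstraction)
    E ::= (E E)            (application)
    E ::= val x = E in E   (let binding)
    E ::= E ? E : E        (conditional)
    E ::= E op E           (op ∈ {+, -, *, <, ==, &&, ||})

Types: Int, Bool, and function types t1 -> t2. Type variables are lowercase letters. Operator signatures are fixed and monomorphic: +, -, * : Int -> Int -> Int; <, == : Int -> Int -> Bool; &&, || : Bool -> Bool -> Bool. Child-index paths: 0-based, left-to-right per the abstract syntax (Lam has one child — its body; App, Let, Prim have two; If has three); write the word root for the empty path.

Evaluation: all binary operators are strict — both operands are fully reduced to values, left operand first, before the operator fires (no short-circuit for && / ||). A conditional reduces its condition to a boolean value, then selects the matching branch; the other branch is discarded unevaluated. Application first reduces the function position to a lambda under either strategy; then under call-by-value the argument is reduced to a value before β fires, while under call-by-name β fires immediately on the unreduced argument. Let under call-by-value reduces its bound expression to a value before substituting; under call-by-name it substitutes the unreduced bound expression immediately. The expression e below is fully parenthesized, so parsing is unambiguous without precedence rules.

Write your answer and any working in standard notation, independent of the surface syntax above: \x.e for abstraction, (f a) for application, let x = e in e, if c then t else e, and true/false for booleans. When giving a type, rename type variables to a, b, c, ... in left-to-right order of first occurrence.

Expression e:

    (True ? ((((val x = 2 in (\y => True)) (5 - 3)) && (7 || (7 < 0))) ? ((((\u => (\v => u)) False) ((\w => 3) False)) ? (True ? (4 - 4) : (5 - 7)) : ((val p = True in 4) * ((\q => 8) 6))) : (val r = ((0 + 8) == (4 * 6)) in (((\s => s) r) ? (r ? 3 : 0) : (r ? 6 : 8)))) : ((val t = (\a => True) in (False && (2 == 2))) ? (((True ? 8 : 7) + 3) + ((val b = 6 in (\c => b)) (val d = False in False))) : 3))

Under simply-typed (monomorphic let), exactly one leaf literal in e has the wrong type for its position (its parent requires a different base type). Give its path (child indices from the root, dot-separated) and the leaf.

Derivation:
  unify Bool ~ Bool
let x : Int
\y._ : a -> Bool
  unify Int ~ Int
  unify Int ~ Int
  unify a -> Bool ~ Int -> b
  unify a ~ Int
  unify Bool ~ b
_ _ : Bool
  unify Bool ~ Bool
  unify Int ~ Bool
  FAIL: mismatch Int ~ Bool

Answer: 1.0.1.0 : 7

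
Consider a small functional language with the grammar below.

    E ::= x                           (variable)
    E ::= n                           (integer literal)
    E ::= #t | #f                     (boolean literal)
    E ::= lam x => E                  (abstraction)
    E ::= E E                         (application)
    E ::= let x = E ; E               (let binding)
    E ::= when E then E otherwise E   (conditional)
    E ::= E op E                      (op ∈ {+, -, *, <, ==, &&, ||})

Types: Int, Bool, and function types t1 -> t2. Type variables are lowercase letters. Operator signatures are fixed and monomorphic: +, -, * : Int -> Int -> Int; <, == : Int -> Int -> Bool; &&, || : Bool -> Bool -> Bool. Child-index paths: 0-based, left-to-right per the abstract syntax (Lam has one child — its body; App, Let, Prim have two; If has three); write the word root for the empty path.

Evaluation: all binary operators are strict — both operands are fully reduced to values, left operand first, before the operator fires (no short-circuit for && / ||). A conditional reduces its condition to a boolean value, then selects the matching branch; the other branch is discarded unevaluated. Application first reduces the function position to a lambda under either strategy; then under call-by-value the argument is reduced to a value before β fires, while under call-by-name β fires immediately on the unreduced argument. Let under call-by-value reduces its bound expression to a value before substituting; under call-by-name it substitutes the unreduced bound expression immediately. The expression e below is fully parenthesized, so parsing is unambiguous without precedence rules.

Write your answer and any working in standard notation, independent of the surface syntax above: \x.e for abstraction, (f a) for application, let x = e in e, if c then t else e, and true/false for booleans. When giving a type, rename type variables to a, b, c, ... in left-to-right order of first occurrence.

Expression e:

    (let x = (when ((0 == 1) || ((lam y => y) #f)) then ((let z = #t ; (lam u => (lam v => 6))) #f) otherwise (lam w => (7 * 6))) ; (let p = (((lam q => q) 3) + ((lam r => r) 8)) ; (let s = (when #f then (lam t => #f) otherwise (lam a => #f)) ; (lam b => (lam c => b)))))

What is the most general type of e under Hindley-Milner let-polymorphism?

Working:
  unify Int ~ Int
  unify Int ~ Int
  unify Bool ~ Bool
y : a
\y._ : a -> a
  unify a -> a ~ Bool -> b
  unify a ~ Bool
  unify Bool ~ b
_ _ : Bool
  unify Bool ~ Bool
  unify Bool ~ Bool
let z : Bool
\v._ : d -> Int
\u._ : c -> d -> Int
  unify c -> d -> Int ~ Bool -> e
  unify c ~ Bool
  unify d -> Int ~ e
_ _ : d -> Int
  unify Int ~ Int
  unify Int ~ Int
\w._ : f -> Int
  unify d -> Int ~ f -> Int
  unify d ~ f
  unify Int ~ Int
let x : forall. f -> Int
q : g
\q._ : g -> g
  unify g -> g ~ Int -> h
  unify g ~ Int
  unify Int ~ h
_ _ : Int
  unify Int ~ Int
r : i
\r._ : i -> i
  unify i -> i ~ Int -> j
  unify i ~ Int
  unify Int ~ j
_ _ : Int
  unify Int ~ Int
let p : Int
  unify Bool ~ Bool
\t._ : k -> Bool
\a._ : l -> Bool
  unify k -> Bool ~ l -> Bool
  unify k ~ l
  unify Bool ~ Bool
let s : forall. l -> Bool
b : m
\c._ : n -> m
\b._ : m -> n -> m

Answer: a -> b -> a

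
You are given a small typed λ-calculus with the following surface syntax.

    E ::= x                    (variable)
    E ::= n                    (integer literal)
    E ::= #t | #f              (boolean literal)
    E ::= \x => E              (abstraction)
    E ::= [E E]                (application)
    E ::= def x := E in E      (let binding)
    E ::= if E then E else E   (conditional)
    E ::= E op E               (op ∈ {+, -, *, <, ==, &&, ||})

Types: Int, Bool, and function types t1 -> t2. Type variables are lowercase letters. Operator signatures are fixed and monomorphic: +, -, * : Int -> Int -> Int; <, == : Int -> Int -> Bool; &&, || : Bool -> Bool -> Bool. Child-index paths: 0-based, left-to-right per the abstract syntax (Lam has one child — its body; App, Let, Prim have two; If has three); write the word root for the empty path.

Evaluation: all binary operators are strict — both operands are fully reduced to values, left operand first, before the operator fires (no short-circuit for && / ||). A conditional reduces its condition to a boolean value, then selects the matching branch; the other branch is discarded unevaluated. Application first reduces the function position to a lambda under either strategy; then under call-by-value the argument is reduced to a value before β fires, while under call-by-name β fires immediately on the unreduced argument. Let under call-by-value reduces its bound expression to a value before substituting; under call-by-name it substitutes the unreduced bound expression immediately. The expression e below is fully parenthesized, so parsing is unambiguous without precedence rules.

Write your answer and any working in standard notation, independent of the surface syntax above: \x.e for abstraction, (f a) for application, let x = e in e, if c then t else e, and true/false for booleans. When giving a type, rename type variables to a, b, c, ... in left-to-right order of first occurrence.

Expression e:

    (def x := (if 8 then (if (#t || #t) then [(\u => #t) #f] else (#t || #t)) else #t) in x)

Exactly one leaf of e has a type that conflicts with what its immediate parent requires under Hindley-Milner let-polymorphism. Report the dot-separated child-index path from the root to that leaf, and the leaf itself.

Trace:
  unify Int ~ Bool
  FAIL: mismatch Int ~ Bool

Answer: 0.0 : 8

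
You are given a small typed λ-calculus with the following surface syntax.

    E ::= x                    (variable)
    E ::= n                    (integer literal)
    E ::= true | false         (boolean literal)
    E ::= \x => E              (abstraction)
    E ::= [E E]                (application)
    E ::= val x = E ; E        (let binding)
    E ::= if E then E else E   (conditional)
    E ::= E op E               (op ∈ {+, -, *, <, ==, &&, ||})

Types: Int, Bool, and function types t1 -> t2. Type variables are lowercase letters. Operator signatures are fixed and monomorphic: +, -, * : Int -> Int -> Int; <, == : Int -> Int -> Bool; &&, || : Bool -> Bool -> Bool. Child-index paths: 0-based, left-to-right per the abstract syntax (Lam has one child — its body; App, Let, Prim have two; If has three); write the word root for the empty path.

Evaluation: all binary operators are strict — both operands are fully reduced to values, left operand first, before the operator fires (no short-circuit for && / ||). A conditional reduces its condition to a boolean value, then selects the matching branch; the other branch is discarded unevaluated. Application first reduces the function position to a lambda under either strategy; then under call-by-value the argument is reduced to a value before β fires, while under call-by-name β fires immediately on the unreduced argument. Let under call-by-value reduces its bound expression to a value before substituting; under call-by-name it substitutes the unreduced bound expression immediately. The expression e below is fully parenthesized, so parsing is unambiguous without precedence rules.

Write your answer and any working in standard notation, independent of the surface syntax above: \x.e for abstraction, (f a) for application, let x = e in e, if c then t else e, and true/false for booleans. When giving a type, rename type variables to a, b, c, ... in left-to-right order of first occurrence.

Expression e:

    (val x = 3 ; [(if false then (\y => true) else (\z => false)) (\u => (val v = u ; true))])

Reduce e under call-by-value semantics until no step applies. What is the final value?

Trace:
step 0: (let x = 3 in ((if false then (\y.true) else (\z.false)) (\u.(let v = u in true))))
step 1: [let@root] ((if false then (\y.true) else (\z.false)) (\u.(let v = u in true)))
step 2: [if@0] ((\z.false) (\u.(let v = u in true)))
step 3: [beta@root] false

Answer: false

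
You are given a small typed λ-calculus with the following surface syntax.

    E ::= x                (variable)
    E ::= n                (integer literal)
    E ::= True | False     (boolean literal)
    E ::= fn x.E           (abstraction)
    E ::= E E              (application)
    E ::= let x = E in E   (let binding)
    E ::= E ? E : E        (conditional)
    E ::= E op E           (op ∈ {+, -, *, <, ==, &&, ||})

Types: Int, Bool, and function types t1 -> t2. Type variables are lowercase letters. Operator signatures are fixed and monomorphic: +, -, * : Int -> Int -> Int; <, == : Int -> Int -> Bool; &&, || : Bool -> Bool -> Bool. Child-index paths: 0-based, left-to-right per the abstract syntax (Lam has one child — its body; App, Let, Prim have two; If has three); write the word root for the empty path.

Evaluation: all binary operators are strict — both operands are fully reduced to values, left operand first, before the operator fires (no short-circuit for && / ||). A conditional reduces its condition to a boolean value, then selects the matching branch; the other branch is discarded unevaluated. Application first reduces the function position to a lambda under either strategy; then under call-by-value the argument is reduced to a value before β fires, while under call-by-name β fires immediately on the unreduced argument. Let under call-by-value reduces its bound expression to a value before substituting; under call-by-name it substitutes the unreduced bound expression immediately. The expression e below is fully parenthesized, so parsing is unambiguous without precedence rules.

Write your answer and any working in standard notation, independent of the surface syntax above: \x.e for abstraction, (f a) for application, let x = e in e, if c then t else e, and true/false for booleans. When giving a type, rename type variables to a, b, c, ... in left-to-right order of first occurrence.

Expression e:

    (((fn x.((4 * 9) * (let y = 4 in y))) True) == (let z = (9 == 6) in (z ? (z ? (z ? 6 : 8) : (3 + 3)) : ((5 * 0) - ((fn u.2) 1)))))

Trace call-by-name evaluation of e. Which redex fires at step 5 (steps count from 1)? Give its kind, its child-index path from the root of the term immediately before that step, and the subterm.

Answer: let at 1 : (let z = (9 == 6) in (if z then (if z then (if z then 6 else 8) else (3 + 3)) else ((5 * 0) - ((\u.2) 1))))

Derivation:
step 0: (((\x.((4 * 9) * (let y = 4 in y))) true) == (let z = (9 == 6) in (if z then (if z then (if z then 6 else 8) else (3 + 3)) else ((5 * 0) - ((\u.2) 1)))))
step 1: [beta@0] (((4 * 9) * (let y = 4 in y)) == (let z = (9 == 6) in (if z then (if z then (if z then 6 else 8) else (3 + 3)) else ((5 * 0) - ((\u.2) 1)))))
step 2: [delta@0.0] ((36 * (let y = 4 in y)) == (let z = (9 == 6) in (if z then (if z then (if z then 6 else 8) else (3 + 3)) else ((5 * 0) - ((\u.2) 1)))))
step 3: [let@0.1] ((36 * 4) == (let z = (9 == 6) in (if z then (if z then (if z then 6 else 8) else (3 + 3)) else ((5 * 0) - ((\u.2) 1)))))
step 4: [delta@0] (144 == (let z = (9 == 6) in (if z then (if z then (if z then 6 else 8) else (3 + 3)) else ((5 * 0) - ((\u.2) 1)))))
step 5: [let@1] (144 == (if (9 == 6) then (if (9 == 6) then (if (9 == 6) then 6 else 8) else (3 + 3)) else ((5 * 0) - ((\u.2) 1))))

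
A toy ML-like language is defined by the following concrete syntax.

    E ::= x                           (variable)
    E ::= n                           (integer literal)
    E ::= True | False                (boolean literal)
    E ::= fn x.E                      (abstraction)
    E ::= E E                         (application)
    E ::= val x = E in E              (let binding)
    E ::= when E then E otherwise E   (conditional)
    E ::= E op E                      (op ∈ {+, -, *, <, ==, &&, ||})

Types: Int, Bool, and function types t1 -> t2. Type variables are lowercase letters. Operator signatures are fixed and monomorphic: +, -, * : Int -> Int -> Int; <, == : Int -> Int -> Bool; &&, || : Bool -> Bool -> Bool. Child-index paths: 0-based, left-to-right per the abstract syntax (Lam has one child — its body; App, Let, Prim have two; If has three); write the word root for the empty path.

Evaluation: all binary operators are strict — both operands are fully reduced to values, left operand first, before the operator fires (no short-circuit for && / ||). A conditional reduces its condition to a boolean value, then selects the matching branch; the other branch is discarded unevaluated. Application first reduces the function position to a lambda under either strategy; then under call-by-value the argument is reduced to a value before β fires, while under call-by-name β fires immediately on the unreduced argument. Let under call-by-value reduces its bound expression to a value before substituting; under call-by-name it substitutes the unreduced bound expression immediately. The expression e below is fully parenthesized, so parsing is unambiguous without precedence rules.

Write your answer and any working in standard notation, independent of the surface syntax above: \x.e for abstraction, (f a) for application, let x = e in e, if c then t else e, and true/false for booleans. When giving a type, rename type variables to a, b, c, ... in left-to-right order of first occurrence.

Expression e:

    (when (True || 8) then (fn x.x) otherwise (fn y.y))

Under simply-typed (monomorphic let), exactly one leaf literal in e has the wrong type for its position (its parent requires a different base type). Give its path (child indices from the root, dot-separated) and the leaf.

Working:
  unify Bool ~ Bool
  unify Int ~ Bool
  FAIL: mismatch Int ~ Bool

Answer: 0.1 : 8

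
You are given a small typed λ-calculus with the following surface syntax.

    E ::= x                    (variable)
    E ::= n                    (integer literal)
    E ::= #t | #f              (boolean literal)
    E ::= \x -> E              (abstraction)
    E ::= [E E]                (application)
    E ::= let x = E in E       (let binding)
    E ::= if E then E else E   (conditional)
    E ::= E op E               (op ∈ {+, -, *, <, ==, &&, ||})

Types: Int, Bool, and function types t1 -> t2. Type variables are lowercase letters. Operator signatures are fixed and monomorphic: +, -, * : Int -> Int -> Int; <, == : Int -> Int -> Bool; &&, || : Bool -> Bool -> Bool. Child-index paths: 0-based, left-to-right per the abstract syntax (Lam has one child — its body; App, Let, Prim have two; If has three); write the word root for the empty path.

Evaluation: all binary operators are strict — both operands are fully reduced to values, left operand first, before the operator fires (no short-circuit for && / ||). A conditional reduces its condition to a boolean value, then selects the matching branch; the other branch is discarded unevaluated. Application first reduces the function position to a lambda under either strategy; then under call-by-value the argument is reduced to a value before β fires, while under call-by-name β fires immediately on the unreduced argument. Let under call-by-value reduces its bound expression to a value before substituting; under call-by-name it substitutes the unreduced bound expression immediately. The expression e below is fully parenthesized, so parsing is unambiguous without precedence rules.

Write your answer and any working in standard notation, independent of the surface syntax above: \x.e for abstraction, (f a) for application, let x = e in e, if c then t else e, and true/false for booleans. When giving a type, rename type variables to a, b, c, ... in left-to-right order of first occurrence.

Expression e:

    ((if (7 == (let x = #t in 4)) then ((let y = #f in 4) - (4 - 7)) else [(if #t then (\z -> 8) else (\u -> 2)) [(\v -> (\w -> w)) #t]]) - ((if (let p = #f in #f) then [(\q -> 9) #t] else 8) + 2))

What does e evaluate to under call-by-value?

Answer: -2

Working:
step 0: ((if (7 == (let x = true in 4)) then ((let y = false in 4) - (4 - 7)) else ((if true then (\z.8) else (\u.2)) ((\v.(\w.w)) true))) - ((if (let p = false in false) then ((\q.9) true) else 8) + 2))
step 1: [let@0.0.1] ((if (7 == 4) then ((let y = false in 4) - (4 - 7)) else ((if true then (\z.8) else (\u.2)) ((\v.(\w.w)) true))) - ((if (let p = false in false) then ((\q.9) true) else 8) + 2))
step 2: [delta@0.0] ((if false then ((let y = false in 4) - (4 - 7)) else ((if true then (\z.8) else (\u.2)) ((\v.(\w.w)) true))) - ((if (let p = false in false) then ((\q.9) true) else 8) + 2))
step 3: [if@0] (((if true then (\z.8) else (\u.2)) ((\v.(\w.w)) true)) - ((if (let p = false in false) then ((\q.9) true) else 8) + 2))
step 4: [if@0.0] (((\z.8) ((\v.(\w.w)) true)) - ((if (let p = false in false) then ((\q.9) true) else 8) + 2))
step 5: [beta@0.1] (((\z.8) (\w.w)) - ((if (let p = false in false) then ((\q.9) true) else 8) + 2))
step 6: [beta@0] (8 - ((if (let p = false in false) then ((\q.9) true) else 8) + 2))
step 7: [let@1.0.0] (8 - ((if false then ((\q.9) true) else 8) + 2))
step 8: [if@1.0] (8 - (8 + 2))
step 9: [delta@1] (8 - 10)
step 10: [delta@root] -2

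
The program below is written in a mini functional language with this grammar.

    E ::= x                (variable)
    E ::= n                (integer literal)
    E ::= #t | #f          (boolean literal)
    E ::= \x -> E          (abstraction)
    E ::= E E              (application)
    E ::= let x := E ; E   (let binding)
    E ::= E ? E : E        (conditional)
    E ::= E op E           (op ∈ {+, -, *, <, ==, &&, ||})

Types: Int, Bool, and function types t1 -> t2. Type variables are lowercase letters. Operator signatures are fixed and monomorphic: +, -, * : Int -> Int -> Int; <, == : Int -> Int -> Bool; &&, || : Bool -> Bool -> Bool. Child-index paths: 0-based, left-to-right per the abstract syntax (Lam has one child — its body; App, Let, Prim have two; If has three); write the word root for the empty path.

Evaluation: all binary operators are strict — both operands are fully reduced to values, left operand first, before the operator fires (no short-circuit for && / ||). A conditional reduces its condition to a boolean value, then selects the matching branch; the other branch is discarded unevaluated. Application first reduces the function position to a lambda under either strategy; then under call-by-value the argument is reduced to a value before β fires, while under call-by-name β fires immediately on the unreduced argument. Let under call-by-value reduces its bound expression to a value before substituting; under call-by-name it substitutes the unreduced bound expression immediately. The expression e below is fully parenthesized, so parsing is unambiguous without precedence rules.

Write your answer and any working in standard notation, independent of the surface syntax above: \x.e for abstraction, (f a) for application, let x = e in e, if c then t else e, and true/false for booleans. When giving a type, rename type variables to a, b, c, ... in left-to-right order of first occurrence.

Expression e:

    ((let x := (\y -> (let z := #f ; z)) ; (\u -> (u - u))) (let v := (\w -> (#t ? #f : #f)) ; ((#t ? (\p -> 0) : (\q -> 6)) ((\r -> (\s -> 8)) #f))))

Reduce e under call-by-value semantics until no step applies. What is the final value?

Answer: 0

Trace:
step 0: ((let x = (\y.(let z = false in z)) in (\u.(u - u))) (let v = (\w.(if true then false else false)) in ((if true then (\p.0) else (\q.6)) ((\r.(\s.8)) false))))
step 1: [let@0] ((\u.(u - u)) (let v = (\w.(if true then false else false)) in ((if true then (\p.0) else (\q.6)) ((\r.(\s.8)) false))))
step 2: [let@1] ((\u.(u - u)) ((if true then (\p.0) else (\q.6)) ((\r.(\s.8)) false)))
step 3: [if@1.0] ((\u.(u - u)) ((\p.0) ((\r.(\s.8)) false)))
step 4: [beta@1.1] ((\u.(u - u)) ((\p.0) (\s.8)))
step 5: [beta@1] ((\u.(u - u)) 0)
step 6: [beta@root] (0 - 0)
step 7: [delta@root] 0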